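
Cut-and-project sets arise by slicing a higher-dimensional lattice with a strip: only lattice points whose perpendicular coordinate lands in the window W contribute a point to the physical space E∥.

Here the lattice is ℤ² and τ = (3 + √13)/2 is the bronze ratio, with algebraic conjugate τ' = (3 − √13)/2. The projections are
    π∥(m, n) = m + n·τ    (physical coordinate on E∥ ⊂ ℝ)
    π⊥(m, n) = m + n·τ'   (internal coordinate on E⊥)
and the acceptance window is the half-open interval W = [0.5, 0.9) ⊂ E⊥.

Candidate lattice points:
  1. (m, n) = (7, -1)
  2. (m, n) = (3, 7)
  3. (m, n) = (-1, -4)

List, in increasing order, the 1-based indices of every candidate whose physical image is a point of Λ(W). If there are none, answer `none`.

Compute τ' = (3−√13)/2 = -0.302776, so π⊥(m,n) = m -0.302776·n.
[1] lift (7,-1): star map gives 7.302776; window check 0.5 ≤ 7.302776 < 0.9 is false → out
[2] lift (3,7): star map gives 0.880571; window check 0.5 ≤ 0.880571 < 0.9 is true → IN Λ
[3] lift (-1,-4): star map gives 0.211103; window check 0.5 ≤ 0.211103 < 0.9 is false → out

2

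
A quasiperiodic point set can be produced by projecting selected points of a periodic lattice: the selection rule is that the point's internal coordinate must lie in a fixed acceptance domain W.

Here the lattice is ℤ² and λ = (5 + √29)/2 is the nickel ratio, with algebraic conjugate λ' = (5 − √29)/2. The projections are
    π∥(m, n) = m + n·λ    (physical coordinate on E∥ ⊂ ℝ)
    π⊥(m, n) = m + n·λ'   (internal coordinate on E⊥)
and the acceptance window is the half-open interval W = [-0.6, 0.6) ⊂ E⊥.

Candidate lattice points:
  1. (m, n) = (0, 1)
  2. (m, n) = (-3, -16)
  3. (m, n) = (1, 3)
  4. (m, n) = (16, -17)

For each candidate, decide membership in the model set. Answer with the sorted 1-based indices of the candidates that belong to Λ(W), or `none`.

Compute λ' = (5−√29)/2 = -0.19258, so π⊥(m,n) = m -0.19258·n.
candidate 1: (m,n)=(0,1) → π∥ = 0+1·λ ≈ 5.19258, π⊥ = 0+1·λ' ≈ -0.19258 ∈ [-0.6, 0.6) ⇒ IN Λ
candidate 2: (m,n)=(-3,-16) → π∥ = -3-16·λ ≈ -86.08132, π⊥ = -3-16·λ' ≈ 0.08132 ∈ [-0.6, 0.6) ⇒ IN Λ
candidate 3: (m,n)=(1,3) → π∥ = 1+3·λ ≈ 16.57775, π⊥ = 1+3·λ' ≈ 0.42225 ∈ [-0.6, 0.6) ⇒ IN Λ
candidate 4: (m,n)=(16,-17) → π∥ = 16-17·λ ≈ -72.27390, π⊥ = 16-17·λ' ≈ 19.27390 ∉ [-0.6, 0.6) ⇒ out

1, 2, 3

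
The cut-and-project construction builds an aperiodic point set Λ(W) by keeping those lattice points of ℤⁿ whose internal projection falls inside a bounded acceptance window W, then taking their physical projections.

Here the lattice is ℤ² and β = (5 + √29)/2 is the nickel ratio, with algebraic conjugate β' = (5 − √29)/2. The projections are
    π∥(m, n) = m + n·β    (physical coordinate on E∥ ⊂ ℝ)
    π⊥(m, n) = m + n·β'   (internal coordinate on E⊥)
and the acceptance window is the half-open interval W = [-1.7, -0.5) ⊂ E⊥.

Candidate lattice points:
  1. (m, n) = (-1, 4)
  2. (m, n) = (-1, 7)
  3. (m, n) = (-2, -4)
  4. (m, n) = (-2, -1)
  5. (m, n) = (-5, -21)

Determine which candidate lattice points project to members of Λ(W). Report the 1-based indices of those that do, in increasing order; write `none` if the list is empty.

Compute β' = (5−√29)/2 = -0.1926, so π⊥(m,n) = m -0.1926·n.
candidate 1: (m,n)=(-1,4) → π∥ = -1+4·β ≈ 19.7703, π⊥ = -1+4·β' ≈ -1.7703 ∉ [-1.7, -0.5) ⇒ out
candidate 2: (m,n)=(-1,7) → π∥ = -1+7·β ≈ 35.3481, π⊥ = -1+7·β' ≈ -2.3481 ∉ [-1.7, -0.5) ⇒ out
candidate 3: (m,n)=(-2,-4) → π∥ = -2-4·β ≈ -22.7703, π⊥ = -2-4·β' ≈ -1.2297 ∈ [-1.7, -0.5) ⇒ IN Λ
candidate 4: (m,n)=(-2,-1) → π∥ = -2-1·β ≈ -7.1926, π⊥ = -2-1·β' ≈ -1.8074 ∉ [-1.7, -0.5) ⇒ out
candidate 5: (m,n)=(-5,-21) → π∥ = -5-21·β ≈ -114.0442, π⊥ = -5-21·β' ≈ -0.9558 ∈ [-1.7, -0.5) ⇒ IN Λ

3, 5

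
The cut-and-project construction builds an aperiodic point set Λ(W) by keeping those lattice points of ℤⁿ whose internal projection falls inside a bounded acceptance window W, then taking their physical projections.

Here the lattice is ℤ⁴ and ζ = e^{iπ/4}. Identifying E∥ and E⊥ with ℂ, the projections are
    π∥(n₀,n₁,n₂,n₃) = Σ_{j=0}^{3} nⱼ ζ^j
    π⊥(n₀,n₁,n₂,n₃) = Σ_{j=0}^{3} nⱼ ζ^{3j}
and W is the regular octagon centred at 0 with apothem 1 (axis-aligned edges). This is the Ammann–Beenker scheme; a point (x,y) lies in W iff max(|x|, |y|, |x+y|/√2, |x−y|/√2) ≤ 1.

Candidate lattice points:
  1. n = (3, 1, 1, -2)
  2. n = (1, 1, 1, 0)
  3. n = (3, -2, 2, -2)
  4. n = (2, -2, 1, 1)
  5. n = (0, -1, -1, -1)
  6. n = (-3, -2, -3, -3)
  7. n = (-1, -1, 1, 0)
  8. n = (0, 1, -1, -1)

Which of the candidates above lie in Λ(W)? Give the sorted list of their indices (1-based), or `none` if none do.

Internal map: ζ^{3j} for j=0..3 gives (1,0), (−√2/2,√2/2), (0,−1), (√2/2,√2/2).
candidate 1: n = (3, 1, 1, -2) → π⊥ ≈ (+0.87868, -1.70711); max(|x|,|y|,|x±y|/√2) = 1.82843 > 1 ⇒ ∉ W
candidate 2: n = (1, 1, 1, 0) → π⊥ ≈ (+0.29289, -0.29289); max(|x|,|y|,|x±y|/√2) = 0.41421 ≤ 1 ⇒ ∈ W
candidate 3: n = (3, -2, 2, -2) → π⊥ ≈ (+3.00000, -4.82843); max(|x|,|y|,|x±y|/√2) = 5.53553 > 1 ⇒ ∉ W
candidate 4: n = (2, -2, 1, 1) → π⊥ ≈ (+4.12132, -1.70711); max(|x|,|y|,|x±y|/√2) = 4.12132 > 1 ⇒ ∉ W
candidate 5: n = (0, -1, -1, -1) → π⊥ ≈ (+0.00000, -0.41421); max(|x|,|y|,|x±y|/√2) = 0.41421 ≤ 1 ⇒ ∈ W
candidate 6: n = (-3, -2, -3, -3) → π⊥ ≈ (-3.70711, -0.53553); max(|x|,|y|,|x±y|/√2) = 3.70711 > 1 ⇒ ∉ W
candidate 7: n = (-1, -1, 1, 0) → π⊥ ≈ (-0.29289, -1.70711); max(|x|,|y|,|x±y|/√2) = 1.70711 > 1 ⇒ ∉ W
candidate 8: n = (0, 1, -1, -1) → π⊥ ≈ (-1.41421, +1.00000); max(|x|,|y|,|x±y|/√2) = 1.70711 > 1 ⇒ ∉ W

2, 5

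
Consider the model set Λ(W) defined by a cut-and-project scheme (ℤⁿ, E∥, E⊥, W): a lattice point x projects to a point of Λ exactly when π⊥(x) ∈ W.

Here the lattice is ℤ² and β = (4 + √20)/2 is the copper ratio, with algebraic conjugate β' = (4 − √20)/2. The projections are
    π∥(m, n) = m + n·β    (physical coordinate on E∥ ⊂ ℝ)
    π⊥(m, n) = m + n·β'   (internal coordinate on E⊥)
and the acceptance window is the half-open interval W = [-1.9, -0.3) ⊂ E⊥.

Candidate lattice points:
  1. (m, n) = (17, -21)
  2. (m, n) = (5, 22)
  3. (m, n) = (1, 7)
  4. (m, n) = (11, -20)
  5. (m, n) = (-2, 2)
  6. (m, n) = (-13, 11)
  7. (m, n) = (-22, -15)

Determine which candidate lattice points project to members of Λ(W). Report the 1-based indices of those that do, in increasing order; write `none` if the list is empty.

3

β' = (4−√20)/2 ≈ -0.2361.
candidate 1: (m,n)=(17,-21) → π∥ = 17-21·β ≈ -71.9574, π⊥ = 17-21·β' ≈ 21.9574 ∉ [-1.9, -0.3) ⇒ out
candidate 2: (m,n)=(5,22) → π∥ = 5+22·β ≈ 98.1935, π⊥ = 5+22·β' ≈ -0.1935 ∉ [-1.9, -0.3) ⇒ out
candidate 3: (m,n)=(1,7) → π∥ = 1+7·β ≈ 30.6525, π⊥ = 1+7·β' ≈ -0.6525 ∈ [-1.9, -0.3) ⇒ IN Λ
candidate 4: (m,n)=(11,-20) → π∥ = 11-20·β ≈ -73.7214, π⊥ = 11-20·β' ≈ 15.7214 ∉ [-1.9, -0.3) ⇒ out
candidate 5: (m,n)=(-2,2) → π∥ = -2+2·β ≈ 6.4721, π⊥ = -2+2·β' ≈ -2.4721 ∉ [-1.9, -0.3) ⇒ out
candidate 6: (m,n)=(-13,11) → π∥ = -13+11·β ≈ 33.5967, π⊥ = -13+11·β' ≈ -15.5967 ∉ [-1.9, -0.3) ⇒ out
candidate 7: (m,n)=(-22,-15) → π∥ = -22-15·β ≈ -85.5410, π⊥ = -22-15·β' ≈ -18.4590 ∉ [-1.9, -0.3) ⇒ out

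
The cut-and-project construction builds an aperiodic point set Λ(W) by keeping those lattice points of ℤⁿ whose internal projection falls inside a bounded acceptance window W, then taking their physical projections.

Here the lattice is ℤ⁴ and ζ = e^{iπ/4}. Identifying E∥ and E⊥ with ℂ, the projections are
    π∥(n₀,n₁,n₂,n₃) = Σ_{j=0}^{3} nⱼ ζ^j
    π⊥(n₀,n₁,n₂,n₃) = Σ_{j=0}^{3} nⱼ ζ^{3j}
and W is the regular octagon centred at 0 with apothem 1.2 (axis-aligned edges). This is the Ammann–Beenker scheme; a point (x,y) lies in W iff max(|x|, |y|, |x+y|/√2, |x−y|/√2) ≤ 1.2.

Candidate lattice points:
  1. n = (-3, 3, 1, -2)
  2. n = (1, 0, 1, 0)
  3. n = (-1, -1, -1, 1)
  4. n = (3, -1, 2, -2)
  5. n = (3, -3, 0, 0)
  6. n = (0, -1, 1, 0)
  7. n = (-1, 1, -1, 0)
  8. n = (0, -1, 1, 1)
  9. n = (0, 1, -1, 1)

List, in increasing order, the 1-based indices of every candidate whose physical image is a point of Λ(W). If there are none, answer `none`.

π⊥(n) = n₀ + n₁ζ³ + n₂ζ⁶ + n₃ζ⁹ where ζ = e^{iπ/4}.
#1 (-3, 3, 1, -2): internal (-6.53553, -0.29289); octagon support 6.53553 vs apothem 1.2 → ∉ W
#2 (1, 0, 1, 0): internal (1.00000, -1.00000); octagon support 1.41421 vs apothem 1.2 → ∉ W
#3 (-1, -1, -1, 1): internal (0.41421, 1.00000); octagon support 1.00000 vs apothem 1.2 → ∈ W
#4 (3, -1, 2, -2): internal (2.29289, -4.12132); octagon support 4.53553 vs apothem 1.2 → ∉ W
#5 (3, -3, 0, 0): internal (5.12132, -2.12132); octagon support 5.12132 vs apothem 1.2 → ∉ W
#6 (0, -1, 1, 0): internal (0.70711, -1.70711); octagon support 1.70711 vs apothem 1.2 → ∉ W
#7 (-1, 1, -1, 0): internal (-1.70711, 1.70711); octagon support 2.41421 vs apothem 1.2 → ∉ W
#8 (0, -1, 1, 1): internal (1.41421, -1.00000); octagon support 1.70711 vs apothem 1.2 → ∉ W
#9 (0, 1, -1, 1): internal (0.00000, 2.41421); octagon support 2.41421 vs apothem 1.2 → ∉ W

3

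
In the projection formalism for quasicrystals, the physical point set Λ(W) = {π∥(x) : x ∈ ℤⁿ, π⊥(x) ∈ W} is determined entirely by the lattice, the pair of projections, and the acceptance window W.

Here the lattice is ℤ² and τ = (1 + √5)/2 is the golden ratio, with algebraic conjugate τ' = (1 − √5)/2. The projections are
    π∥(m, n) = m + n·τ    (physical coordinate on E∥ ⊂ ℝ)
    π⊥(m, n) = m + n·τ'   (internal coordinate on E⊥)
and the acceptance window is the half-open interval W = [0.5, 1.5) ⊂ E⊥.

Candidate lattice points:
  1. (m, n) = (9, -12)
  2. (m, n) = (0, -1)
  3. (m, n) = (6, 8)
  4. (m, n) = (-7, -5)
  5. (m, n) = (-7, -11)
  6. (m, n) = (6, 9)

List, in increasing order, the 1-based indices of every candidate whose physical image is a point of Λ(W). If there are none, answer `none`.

τ' = (1−√5)/2 ≈ -0.618034.
#1 (9,-12): internal coord 9 + (-12)·τ' = +16.416408; +16.416408 ∉ [0.5, 1.5) → out
#2 (0,-1): internal coord 0 + (-1)·τ' = +0.618034; +0.618034 ∈ [0.5, 1.5) → IN Λ
#3 (6,8): internal coord 6 + (8)·τ' = +1.055728; +1.055728 ∈ [0.5, 1.5) → IN Λ
#4 (-7,-5): internal coord -7 + (-5)·τ' = -3.909830; -3.909830 ∉ [0.5, 1.5) → out
#5 (-7,-11): internal coord -7 + (-11)·τ' = -0.201626; -0.201626 ∉ [0.5, 1.5) → out
#6 (6,9): internal coord 6 + (9)·τ' = +0.437694; +0.437694 ∉ [0.5, 1.5) → out

2, 3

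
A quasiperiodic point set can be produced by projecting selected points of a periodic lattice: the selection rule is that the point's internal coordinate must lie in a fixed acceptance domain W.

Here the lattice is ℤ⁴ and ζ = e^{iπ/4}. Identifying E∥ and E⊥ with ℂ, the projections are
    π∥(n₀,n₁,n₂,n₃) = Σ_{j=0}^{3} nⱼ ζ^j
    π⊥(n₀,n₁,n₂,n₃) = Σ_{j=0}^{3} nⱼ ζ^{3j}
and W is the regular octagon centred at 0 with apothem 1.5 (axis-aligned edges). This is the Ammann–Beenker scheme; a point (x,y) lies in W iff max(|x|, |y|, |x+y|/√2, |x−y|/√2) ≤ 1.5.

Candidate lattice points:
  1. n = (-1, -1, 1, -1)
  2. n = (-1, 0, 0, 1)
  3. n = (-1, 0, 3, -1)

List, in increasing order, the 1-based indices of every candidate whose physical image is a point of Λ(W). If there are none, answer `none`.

Internal map: ζ^{3j} for j=0..3 gives (1,0), (−√2/2,√2/2), (0,−1), (√2/2,√2/2).
#1 (-1, -1, 1, -1): internal (-1.0000, -2.4142); octagon support 2.4142 vs apothem 1.5 → ∉ W
#2 (-1, 0, 0, 1): internal (-0.2929, 0.7071); octagon support 0.7071 vs apothem 1.5 → ∈ W
#3 (-1, 0, 3, -1): internal (-1.7071, -3.7071); octagon support 3.8284 vs apothem 1.5 → ∉ W

2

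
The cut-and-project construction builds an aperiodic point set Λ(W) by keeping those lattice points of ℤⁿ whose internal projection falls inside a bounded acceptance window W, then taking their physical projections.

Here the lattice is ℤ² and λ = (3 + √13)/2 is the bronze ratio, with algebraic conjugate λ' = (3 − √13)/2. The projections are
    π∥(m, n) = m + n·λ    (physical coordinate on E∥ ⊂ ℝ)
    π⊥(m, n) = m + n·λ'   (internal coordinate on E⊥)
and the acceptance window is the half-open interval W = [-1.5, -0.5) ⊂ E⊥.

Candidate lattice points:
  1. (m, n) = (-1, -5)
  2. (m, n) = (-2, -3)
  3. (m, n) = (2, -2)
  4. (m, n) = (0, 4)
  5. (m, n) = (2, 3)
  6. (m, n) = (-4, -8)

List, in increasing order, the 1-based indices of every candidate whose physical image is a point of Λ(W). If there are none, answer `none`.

2, 4

Compute λ' = (3−√13)/2 = -0.3028, so π⊥(m,n) = m -0.3028·n.
#1 (-1,-5): internal coord -1 + (-5)·λ' = +0.5139; +0.5139 ∉ [-1.5, -0.5) → out
#2 (-2,-3): internal coord -2 + (-3)·λ' = -1.0917; -1.0917 ∈ [-1.5, -0.5) → IN Λ
#3 (2,-2): internal coord 2 + (-2)·λ' = +2.6056; +2.6056 ∉ [-1.5, -0.5) → out
#4 (0,4): internal coord 0 + (4)·λ' = -1.2111; -1.2111 ∈ [-1.5, -0.5) → IN Λ
#5 (2,3): internal coord 2 + (3)·λ' = +1.0917; +1.0917 ∉ [-1.5, -0.5) → out
#6 (-4,-8): internal coord -4 + (-8)·λ' = -1.5778; -1.5778 ∉ [-1.5, -0.5) → out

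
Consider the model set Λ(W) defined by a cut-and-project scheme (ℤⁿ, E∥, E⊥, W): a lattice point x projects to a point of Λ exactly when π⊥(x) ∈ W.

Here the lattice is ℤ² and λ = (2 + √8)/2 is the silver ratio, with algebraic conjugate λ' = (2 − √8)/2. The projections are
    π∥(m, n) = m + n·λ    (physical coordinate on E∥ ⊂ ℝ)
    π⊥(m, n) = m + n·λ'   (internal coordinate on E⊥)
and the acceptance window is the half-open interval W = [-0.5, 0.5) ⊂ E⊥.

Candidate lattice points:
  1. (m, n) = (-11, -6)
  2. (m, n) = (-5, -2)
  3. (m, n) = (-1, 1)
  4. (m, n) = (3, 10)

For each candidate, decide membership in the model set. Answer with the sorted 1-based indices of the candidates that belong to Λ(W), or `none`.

none

Compute λ' = (2−√8)/2 = -0.4142, so π⊥(m,n) = m -0.4142·n.
#1 (-11,-6): internal coord -11 + (-6)·λ' = -8.5147; -8.5147 ∉ [-0.5, 0.5) → out
#2 (-5,-2): internal coord -5 + (-2)·λ' = -4.1716; -4.1716 ∉ [-0.5, 0.5) → out
#3 (-1,1): internal coord -1 + (1)·λ' = -1.4142; -1.4142 ∉ [-0.5, 0.5) → out
#4 (3,10): internal coord 3 + (10)·λ' = -1.1421; -1.1421 ∉ [-0.5, 0.5) → out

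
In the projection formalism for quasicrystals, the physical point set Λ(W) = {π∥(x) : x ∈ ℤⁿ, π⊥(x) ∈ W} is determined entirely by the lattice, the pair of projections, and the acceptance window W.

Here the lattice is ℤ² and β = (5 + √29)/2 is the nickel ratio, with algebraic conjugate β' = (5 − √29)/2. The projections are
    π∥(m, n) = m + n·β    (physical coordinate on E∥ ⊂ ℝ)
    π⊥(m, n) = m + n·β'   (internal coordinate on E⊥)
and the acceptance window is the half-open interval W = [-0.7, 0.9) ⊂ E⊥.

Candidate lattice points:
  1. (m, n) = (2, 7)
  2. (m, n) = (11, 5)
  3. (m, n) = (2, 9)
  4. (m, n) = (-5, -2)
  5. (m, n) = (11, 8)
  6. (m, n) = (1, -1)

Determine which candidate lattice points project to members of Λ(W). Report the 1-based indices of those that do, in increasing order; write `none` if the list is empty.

Numerically β ≈ 5.1926 and β' = −1/β ≈ -0.1926.
candidate 1: (m,n)=(2,7) → π∥ = 2+7·β ≈ 38.3481, π⊥ = 2+7·β' ≈ 0.6519 ∈ [-0.7, 0.9) ⇒ IN Λ
candidate 2: (m,n)=(11,5) → π∥ = 11+5·β ≈ 36.9629, π⊥ = 11+5·β' ≈ 10.0371 ∉ [-0.7, 0.9) ⇒ out
candidate 3: (m,n)=(2,9) → π∥ = 2+9·β ≈ 48.7332, π⊥ = 2+9·β' ≈ 0.2668 ∈ [-0.7, 0.9) ⇒ IN Λ
candidate 4: (m,n)=(-5,-2) → π∥ = -5-2·β ≈ -15.3852, π⊥ = -5-2·β' ≈ -4.6148 ∉ [-0.7, 0.9) ⇒ out
candidate 5: (m,n)=(11,8) → π∥ = 11+8·β ≈ 52.5407, π⊥ = 11+8·β' ≈ 9.4593 ∉ [-0.7, 0.9) ⇒ out
candidate 6: (m,n)=(1,-1) → π∥ = 1-1·β ≈ -4.1926, π⊥ = 1-1·β' ≈ 1.1926 ∉ [-0.7, 0.9) ⇒ out

1, 3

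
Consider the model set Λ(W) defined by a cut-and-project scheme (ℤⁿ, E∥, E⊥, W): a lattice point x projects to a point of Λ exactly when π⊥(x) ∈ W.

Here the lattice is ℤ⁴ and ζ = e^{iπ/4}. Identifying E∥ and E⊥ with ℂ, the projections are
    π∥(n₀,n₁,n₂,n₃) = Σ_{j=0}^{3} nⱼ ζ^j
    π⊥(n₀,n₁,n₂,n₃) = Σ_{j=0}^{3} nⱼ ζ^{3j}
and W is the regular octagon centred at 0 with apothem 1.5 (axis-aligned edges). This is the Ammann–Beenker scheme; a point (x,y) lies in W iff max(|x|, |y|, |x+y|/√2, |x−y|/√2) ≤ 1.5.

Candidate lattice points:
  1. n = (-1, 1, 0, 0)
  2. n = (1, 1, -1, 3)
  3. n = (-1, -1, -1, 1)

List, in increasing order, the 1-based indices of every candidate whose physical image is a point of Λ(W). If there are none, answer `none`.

3

π⊥(n) = n₀ + n₁ζ³ + n₂ζ⁶ + n₃ζ⁹ where ζ = e^{iπ/4}.
candidate 1: n = (-1, 1, 0, 0) → π⊥ ≈ (-1.707107, +0.707107); max(|x|,|y|,|x±y|/√2) = 1.707107 > 1.5 ⇒ ∉ W
candidate 2: n = (1, 1, -1, 3) → π⊥ ≈ (+2.414214, +3.828427); max(|x|,|y|,|x±y|/√2) = 4.414214 > 1.5 ⇒ ∉ W
candidate 3: n = (-1, -1, -1, 1) → π⊥ ≈ (+0.414214, +1.000000); max(|x|,|y|,|x±y|/√2) = 1.000000 ≤ 1.5 ⇒ ∈ W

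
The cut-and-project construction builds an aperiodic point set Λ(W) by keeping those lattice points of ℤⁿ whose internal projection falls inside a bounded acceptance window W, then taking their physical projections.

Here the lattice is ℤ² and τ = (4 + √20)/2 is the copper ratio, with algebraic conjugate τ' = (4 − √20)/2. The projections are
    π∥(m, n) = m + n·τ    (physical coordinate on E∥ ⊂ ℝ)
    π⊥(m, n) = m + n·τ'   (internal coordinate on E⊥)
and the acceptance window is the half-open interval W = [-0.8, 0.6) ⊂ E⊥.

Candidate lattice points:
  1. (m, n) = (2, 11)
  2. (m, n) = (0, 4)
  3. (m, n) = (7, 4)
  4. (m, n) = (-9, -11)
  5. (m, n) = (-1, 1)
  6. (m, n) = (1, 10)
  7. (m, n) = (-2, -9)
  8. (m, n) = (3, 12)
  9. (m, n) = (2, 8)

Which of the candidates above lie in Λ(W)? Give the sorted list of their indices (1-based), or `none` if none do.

Numerically τ ≈ 4.2361 and τ' = −1/τ ≈ -0.2361.
candidate 1: (m,n)=(2,11) → π∥ = 2+11·τ ≈ 48.5967, π⊥ = 2+11·τ' ≈ -0.5967 ∈ [-0.8, 0.6) ⇒ IN Λ
candidate 2: (m,n)=(0,4) → π∥ = 0+4·τ ≈ 16.9443, π⊥ = 0+4·τ' ≈ -0.9443 ∉ [-0.8, 0.6) ⇒ out
candidate 3: (m,n)=(7,4) → π∥ = 7+4·τ ≈ 23.9443, π⊥ = 7+4·τ' ≈ 6.0557 ∉ [-0.8, 0.6) ⇒ out
candidate 4: (m,n)=(-9,-11) → π∥ = -9-11·τ ≈ -55.5967, π⊥ = -9-11·τ' ≈ -6.4033 ∉ [-0.8, 0.6) ⇒ out
candidate 5: (m,n)=(-1,1) → π∥ = -1+1·τ ≈ 3.2361, π⊥ = -1+1·τ' ≈ -1.2361 ∉ [-0.8, 0.6) ⇒ out
candidate 6: (m,n)=(1,10) → π∥ = 1+10·τ ≈ 43.3607, π⊥ = 1+10·τ' ≈ -1.3607 ∉ [-0.8, 0.6) ⇒ out
candidate 7: (m,n)=(-2,-9) → π∥ = -2-9·τ ≈ -40.1246, π⊥ = -2-9·τ' ≈ 0.1246 ∈ [-0.8, 0.6) ⇒ IN Λ
candidate 8: (m,n)=(3,12) → π∥ = 3+12·τ ≈ 53.8328, π⊥ = 3+12·τ' ≈ 0.1672 ∈ [-0.8, 0.6) ⇒ IN Λ
candidate 9: (m,n)=(2,8) → π∥ = 2+8·τ ≈ 35.8885, π⊥ = 2+8·τ' ≈ 0.1115 ∈ [-0.8, 0.6) ⇒ IN Λ

1, 7, 8, 9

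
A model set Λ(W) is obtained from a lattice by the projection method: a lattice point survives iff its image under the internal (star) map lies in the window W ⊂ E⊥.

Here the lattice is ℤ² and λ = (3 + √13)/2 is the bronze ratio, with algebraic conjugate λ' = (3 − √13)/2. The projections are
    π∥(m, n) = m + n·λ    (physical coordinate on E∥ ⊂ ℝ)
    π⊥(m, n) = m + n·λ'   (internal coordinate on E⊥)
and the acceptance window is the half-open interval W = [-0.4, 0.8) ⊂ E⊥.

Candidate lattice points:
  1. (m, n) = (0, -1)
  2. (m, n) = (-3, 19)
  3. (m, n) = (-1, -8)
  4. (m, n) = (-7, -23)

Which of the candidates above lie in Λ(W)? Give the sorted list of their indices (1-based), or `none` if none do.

1, 4

Numerically λ ≈ 3.302776 and λ' = −1/λ ≈ -0.302776.
#1 (0,-1): internal coord 0 + (-1)·λ' = +0.302776; +0.302776 ∈ [-0.4, 0.8) → IN Λ
#2 (-3,19): internal coord -3 + (19)·λ' = -8.752737; -8.752737 ∉ [-0.4, 0.8) → out
#3 (-1,-8): internal coord -1 + (-8)·λ' = +1.422205; +1.422205 ∉ [-0.4, 0.8) → out
#4 (-7,-23): internal coord -7 + (-23)·λ' = -0.036160; -0.036160 ∈ [-0.4, 0.8) → IN Λ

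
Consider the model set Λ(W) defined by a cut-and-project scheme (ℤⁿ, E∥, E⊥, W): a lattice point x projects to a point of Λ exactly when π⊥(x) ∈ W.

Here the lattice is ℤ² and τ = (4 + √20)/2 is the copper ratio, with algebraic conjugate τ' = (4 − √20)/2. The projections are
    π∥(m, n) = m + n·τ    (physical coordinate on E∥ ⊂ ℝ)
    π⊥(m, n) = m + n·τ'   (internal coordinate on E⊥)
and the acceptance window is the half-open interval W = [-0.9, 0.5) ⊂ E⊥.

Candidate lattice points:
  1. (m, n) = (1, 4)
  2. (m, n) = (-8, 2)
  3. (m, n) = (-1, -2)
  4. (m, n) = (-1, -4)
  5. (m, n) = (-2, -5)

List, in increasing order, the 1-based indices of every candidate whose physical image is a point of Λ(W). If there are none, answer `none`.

1, 3, 4, 5

τ' = (4−√20)/2 ≈ -0.23607.
[1] lift (1,4): star map gives 0.05573; window check -0.9 ≤ 0.05573 < 0.5 is true → IN Λ
[2] lift (-8,2): star map gives -8.47214; window check -0.9 ≤ -8.47214 < 0.5 is false → out
[3] lift (-1,-2): star map gives -0.52786; window check -0.9 ≤ -0.52786 < 0.5 is true → IN Λ
[4] lift (-1,-4): star map gives -0.05573; window check -0.9 ≤ -0.05573 < 0.5 is true → IN Λ
[5] lift (-2,-5): star map gives -0.81966; window check -0.9 ≤ -0.81966 < 0.5 is true → IN Λ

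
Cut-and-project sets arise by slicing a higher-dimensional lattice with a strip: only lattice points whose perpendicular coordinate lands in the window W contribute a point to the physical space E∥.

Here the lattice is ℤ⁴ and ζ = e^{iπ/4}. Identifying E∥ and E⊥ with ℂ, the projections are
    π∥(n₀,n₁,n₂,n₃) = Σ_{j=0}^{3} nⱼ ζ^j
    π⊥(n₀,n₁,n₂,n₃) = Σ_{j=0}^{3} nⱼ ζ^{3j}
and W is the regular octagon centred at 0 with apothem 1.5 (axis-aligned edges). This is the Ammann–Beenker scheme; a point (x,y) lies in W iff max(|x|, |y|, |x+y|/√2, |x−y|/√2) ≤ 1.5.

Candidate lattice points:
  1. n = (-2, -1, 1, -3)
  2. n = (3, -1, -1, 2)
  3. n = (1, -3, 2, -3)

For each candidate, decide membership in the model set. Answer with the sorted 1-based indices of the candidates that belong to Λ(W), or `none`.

none

π⊥(n) = n₀ + n₁ζ³ + n₂ζ⁶ + n₃ζ⁹ where ζ = e^{iπ/4}.
candidate 1: n = (-2, -1, 1, -3) → π⊥ ≈ (-3.414214, -3.828427); max(|x|,|y|,|x±y|/√2) = 5.121320 > 1.5 ⇒ ∉ W
candidate 2: n = (3, -1, -1, 2) → π⊥ ≈ (+5.121320, +1.707107); max(|x|,|y|,|x±y|/√2) = 5.121320 > 1.5 ⇒ ∉ W
candidate 3: n = (1, -3, 2, -3) → π⊥ ≈ (+1.000000, -6.242641); max(|x|,|y|,|x±y|/√2) = 6.242641 > 1.5 ⇒ ∉ W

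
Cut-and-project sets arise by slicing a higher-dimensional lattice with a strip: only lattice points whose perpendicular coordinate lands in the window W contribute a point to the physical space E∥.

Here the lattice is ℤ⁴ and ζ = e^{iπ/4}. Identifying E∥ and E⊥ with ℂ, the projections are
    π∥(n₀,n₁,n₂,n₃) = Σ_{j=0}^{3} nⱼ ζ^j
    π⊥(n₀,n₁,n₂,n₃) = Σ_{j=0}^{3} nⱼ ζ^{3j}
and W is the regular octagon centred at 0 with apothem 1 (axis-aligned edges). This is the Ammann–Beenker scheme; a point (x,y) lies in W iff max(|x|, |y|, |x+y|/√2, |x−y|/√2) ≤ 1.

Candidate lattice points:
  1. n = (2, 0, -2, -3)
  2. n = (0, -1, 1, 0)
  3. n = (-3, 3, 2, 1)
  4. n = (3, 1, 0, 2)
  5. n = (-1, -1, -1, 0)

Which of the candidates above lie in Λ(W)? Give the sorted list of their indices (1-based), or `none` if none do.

1, 5

π⊥(n) = n₀ + n₁ζ³ + n₂ζ⁶ + n₃ζ⁹ where ζ = e^{iπ/4}.
#1 (2, 0, -2, -3): internal (-0.121320, -0.121320); octagon support 0.171573 vs apothem 1 → ∈ W
#2 (0, -1, 1, 0): internal (0.707107, -1.707107); octagon support 1.707107 vs apothem 1 → ∉ W
#3 (-3, 3, 2, 1): internal (-4.414214, 0.828427); octagon support 4.414214 vs apothem 1 → ∉ W
#4 (3, 1, 0, 2): internal (3.707107, 2.121320); octagon support 4.121320 vs apothem 1 → ∉ W
#5 (-1, -1, -1, 0): internal (-0.292893, 0.292893); octagon support 0.414214 vs apothem 1 → ∈ W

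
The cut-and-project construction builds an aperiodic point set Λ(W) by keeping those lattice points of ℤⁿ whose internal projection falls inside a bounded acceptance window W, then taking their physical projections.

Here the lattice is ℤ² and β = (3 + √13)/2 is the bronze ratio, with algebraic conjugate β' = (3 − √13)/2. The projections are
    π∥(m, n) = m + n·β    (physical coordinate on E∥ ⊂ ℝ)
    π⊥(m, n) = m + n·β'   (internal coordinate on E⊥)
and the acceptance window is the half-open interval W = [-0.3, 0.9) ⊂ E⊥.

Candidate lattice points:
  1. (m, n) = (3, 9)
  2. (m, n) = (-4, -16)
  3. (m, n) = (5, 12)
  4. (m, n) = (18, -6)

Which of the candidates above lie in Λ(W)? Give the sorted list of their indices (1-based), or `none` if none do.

1, 2

β' = (3−√13)/2 ≈ -0.302776.
candidate 1: (m,n)=(3,9) → π∥ = 3+9·β ≈ 32.724981, π⊥ = 3+9·β' ≈ 0.275019 ∈ [-0.3, 0.9) ⇒ IN Λ
candidate 2: (m,n)=(-4,-16) → π∥ = -4-16·β ≈ -56.844410, π⊥ = -4-16·β' ≈ 0.844410 ∈ [-0.3, 0.9) ⇒ IN Λ
candidate 3: (m,n)=(5,12) → π∥ = 5+12·β ≈ 44.633308, π⊥ = 5+12·β' ≈ 1.366692 ∉ [-0.3, 0.9) ⇒ out
candidate 4: (m,n)=(18,-6) → π∥ = 18-6·β ≈ -1.816654, π⊥ = 18-6·β' ≈ 19.816654 ∉ [-0.3, 0.9) ⇒ out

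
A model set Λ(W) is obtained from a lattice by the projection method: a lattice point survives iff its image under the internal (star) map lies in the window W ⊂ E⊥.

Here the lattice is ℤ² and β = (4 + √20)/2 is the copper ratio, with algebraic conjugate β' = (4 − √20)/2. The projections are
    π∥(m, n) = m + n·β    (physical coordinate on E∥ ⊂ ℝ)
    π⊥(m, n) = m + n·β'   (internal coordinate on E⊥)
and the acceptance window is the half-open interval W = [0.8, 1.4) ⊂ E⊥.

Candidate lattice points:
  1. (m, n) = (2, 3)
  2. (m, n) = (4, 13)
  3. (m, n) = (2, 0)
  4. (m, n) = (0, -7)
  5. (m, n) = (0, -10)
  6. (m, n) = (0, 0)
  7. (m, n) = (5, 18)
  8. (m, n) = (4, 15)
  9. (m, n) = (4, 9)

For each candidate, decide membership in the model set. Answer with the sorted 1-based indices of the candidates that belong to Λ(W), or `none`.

β' = (4−√20)/2 ≈ -0.236068.
candidate 1: (m,n)=(2,3) → π∥ = 2+3·β ≈ 14.708204, π⊥ = 2+3·β' ≈ 1.291796 ∈ [0.8, 1.4) ⇒ IN Λ
candidate 2: (m,n)=(4,13) → π∥ = 4+13·β ≈ 59.068884, π⊥ = 4+13·β' ≈ 0.931116 ∈ [0.8, 1.4) ⇒ IN Λ
candidate 3: (m,n)=(2,0) → π∥ = 2+0·β ≈ 2.000000, π⊥ = 2+0·β' ≈ 2.000000 ∉ [0.8, 1.4) ⇒ out
candidate 4: (m,n)=(0,-7) → π∥ = 0-7·β ≈ -29.652476, π⊥ = 0-7·β' ≈ 1.652476 ∉ [0.8, 1.4) ⇒ out
candidate 5: (m,n)=(0,-10) → π∥ = 0-10·β ≈ -42.360680, π⊥ = 0-10·β' ≈ 2.360680 ∉ [0.8, 1.4) ⇒ out
candidate 6: (m,n)=(0,0) → π∥ = 0+0·β ≈ 0.000000, π⊥ = 0+0·β' ≈ 0.000000 ∉ [0.8, 1.4) ⇒ out
candidate 7: (m,n)=(5,18) → π∥ = 5+18·β ≈ 81.249224, π⊥ = 5+18·β' ≈ 0.750776 ∉ [0.8, 1.4) ⇒ out
candidate 8: (m,n)=(4,15) → π∥ = 4+15·β ≈ 67.541020, π⊥ = 4+15·β' ≈ 0.458980 ∉ [0.8, 1.4) ⇒ out
candidate 9: (m,n)=(4,9) → π∥ = 4+9·β ≈ 42.124612, π⊥ = 4+9·β' ≈ 1.875388 ∉ [0.8, 1.4) ⇒ out

1, 2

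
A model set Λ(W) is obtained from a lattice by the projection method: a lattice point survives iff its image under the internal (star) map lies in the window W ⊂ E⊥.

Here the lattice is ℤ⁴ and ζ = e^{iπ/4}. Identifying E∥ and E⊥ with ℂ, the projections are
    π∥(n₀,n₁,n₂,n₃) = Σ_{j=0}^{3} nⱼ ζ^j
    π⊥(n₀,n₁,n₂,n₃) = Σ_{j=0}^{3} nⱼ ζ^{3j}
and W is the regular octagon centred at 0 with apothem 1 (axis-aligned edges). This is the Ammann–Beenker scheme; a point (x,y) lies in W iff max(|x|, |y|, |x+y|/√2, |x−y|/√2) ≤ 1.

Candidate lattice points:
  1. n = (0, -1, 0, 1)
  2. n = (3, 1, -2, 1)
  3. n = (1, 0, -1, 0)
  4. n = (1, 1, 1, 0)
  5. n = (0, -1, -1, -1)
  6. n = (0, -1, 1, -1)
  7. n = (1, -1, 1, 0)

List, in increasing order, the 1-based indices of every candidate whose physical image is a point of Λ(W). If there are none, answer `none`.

4, 5

π⊥(n) = n₀ + n₁ζ³ + n₂ζ⁶ + n₃ζ⁹ where ζ = e^{iπ/4}.
#1 (0, -1, 0, 1): internal (1.414214, 0.000000); octagon support 1.414214 vs apothem 1 → ∉ W
#2 (3, 1, -2, 1): internal (3.000000, 3.414214); octagon support 4.535534 vs apothem 1 → ∉ W
#3 (1, 0, -1, 0): internal (1.000000, 1.000000); octagon support 1.414214 vs apothem 1 → ∉ W
#4 (1, 1, 1, 0): internal (0.292893, -0.292893); octagon support 0.414214 vs apothem 1 → ∈ W
#5 (0, -1, -1, -1): internal (0.000000, -0.414214); octagon support 0.414214 vs apothem 1 → ∈ W
#6 (0, -1, 1, -1): internal (0.000000, -2.414214); octagon support 2.414214 vs apothem 1 → ∉ W
#7 (1, -1, 1, 0): internal (1.707107, -1.707107); octagon support 2.414214 vs apothem 1 → ∉ W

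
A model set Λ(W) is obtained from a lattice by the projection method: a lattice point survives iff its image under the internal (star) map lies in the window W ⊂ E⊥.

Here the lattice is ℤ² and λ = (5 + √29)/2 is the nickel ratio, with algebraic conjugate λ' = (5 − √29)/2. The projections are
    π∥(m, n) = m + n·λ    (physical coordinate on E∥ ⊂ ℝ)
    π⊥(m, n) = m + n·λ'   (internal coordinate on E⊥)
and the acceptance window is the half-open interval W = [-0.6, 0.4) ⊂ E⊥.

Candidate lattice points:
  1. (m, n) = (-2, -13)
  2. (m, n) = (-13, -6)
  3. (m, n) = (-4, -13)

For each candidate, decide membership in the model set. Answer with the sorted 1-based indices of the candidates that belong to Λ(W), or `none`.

λ' = (5−√29)/2 ≈ -0.192582.
[1] lift (-2,-13): star map gives 0.503571; window check -0.6 ≤ 0.503571 < 0.4 is false → out
[2] lift (-13,-6): star map gives -11.844506; window check -0.6 ≤ -11.844506 < 0.4 is false → out
[3] lift (-4,-13): star map gives -1.496429; window check -0.6 ≤ -1.496429 < 0.4 is false → out

none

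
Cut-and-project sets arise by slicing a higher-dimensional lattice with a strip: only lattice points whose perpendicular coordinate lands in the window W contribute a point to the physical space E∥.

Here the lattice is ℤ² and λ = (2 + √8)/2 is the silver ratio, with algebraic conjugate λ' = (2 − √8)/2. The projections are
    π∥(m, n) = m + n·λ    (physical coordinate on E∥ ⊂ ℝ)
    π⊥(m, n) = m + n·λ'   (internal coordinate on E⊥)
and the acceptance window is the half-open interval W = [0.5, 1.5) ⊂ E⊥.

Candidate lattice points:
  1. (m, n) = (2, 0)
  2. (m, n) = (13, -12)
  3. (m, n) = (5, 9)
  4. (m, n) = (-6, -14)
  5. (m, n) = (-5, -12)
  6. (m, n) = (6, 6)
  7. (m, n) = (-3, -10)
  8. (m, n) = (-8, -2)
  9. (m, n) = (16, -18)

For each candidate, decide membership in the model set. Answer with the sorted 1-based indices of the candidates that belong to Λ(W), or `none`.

3, 7

Compute λ' = (2−√8)/2 = -0.41421, so π⊥(m,n) = m -0.41421·n.
candidate 1: (m,n)=(2,0) → π∥ = 2+0·λ ≈ 2.00000, π⊥ = 2+0·λ' ≈ 2.00000 ∉ [0.5, 1.5) ⇒ out
candidate 2: (m,n)=(13,-12) → π∥ = 13-12·λ ≈ -15.97056, π⊥ = 13-12·λ' ≈ 17.97056 ∉ [0.5, 1.5) ⇒ out
candidate 3: (m,n)=(5,9) → π∥ = 5+9·λ ≈ 26.72792, π⊥ = 5+9·λ' ≈ 1.27208 ∈ [0.5, 1.5) ⇒ IN Λ
candidate 4: (m,n)=(-6,-14) → π∥ = -6-14·λ ≈ -39.79899, π⊥ = -6-14·λ' ≈ -0.20101 ∉ [0.5, 1.5) ⇒ out
candidate 5: (m,n)=(-5,-12) → π∥ = -5-12·λ ≈ -33.97056, π⊥ = -5-12·λ' ≈ -0.02944 ∉ [0.5, 1.5) ⇒ out
candidate 6: (m,n)=(6,6) → π∥ = 6+6·λ ≈ 20.48528, π⊥ = 6+6·λ' ≈ 3.51472 ∉ [0.5, 1.5) ⇒ out
candidate 7: (m,n)=(-3,-10) → π∥ = -3-10·λ ≈ -27.14214, π⊥ = -3-10·λ' ≈ 1.14214 ∈ [0.5, 1.5) ⇒ IN Λ
candidate 8: (m,n)=(-8,-2) → π∥ = -8-2·λ ≈ -12.82843, π⊥ = -8-2·λ' ≈ -7.17157 ∉ [0.5, 1.5) ⇒ out
candidate 9: (m,n)=(16,-18) → π∥ = 16-18·λ ≈ -27.45584, π⊥ = 16-18·λ' ≈ 23.45584 ∉ [0.5, 1.5) ⇒ out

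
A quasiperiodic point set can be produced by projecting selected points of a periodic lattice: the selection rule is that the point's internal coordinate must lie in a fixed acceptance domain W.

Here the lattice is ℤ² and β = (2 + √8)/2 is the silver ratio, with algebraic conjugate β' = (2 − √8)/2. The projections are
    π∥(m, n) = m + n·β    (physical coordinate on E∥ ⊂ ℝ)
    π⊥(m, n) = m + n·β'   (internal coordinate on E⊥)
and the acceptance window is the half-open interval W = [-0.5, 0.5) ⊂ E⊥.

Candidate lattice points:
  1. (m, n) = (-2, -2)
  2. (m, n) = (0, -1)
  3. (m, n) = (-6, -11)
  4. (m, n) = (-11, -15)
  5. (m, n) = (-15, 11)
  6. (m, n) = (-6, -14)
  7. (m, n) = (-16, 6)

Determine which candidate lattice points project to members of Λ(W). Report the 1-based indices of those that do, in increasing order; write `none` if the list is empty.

Numerically β ≈ 2.414214 and β' = −1/β ≈ -0.414214.
#1 (-2,-2): internal coord -2 + (-2)·β' = -1.171573; -1.171573 ∉ [-0.5, 0.5) → out
#2 (0,-1): internal coord 0 + (-1)·β' = +0.414214; +0.414214 ∈ [-0.5, 0.5) → IN Λ
#3 (-6,-11): internal coord -6 + (-11)·β' = -1.443651; -1.443651 ∉ [-0.5, 0.5) → out
#4 (-11,-15): internal coord -11 + (-15)·β' = -4.786797; -4.786797 ∉ [-0.5, 0.5) → out
#5 (-15,11): internal coord -15 + (11)·β' = -19.556349; -19.556349 ∉ [-0.5, 0.5) → out
#6 (-6,-14): internal coord -6 + (-14)·β' = -0.201010; -0.201010 ∈ [-0.5, 0.5) → IN Λ
#7 (-16,6): internal coord -16 + (6)·β' = -18.485281; -18.485281 ∉ [-0.5, 0.5) → out

2, 6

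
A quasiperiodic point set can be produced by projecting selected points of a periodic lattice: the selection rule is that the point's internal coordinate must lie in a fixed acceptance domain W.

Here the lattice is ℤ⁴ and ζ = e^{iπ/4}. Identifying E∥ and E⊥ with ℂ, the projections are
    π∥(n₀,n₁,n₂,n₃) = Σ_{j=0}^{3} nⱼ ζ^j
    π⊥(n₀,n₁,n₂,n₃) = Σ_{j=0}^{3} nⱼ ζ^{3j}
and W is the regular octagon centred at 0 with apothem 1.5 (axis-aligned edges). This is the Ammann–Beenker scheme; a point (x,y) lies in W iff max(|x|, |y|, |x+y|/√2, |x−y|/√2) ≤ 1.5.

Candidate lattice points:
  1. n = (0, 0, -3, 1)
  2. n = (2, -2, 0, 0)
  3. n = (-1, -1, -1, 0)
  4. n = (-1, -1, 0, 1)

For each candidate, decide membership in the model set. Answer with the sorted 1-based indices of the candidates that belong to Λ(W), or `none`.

π⊥(n) = n₀ + n₁ζ³ + n₂ζ⁶ + n₃ζ⁹ where ζ = e^{iπ/4}.
candidate 1: n = (0, 0, -3, 1) → π⊥ ≈ (+0.707107, +3.707107); max(|x|,|y|,|x±y|/√2) = 3.707107 > 1.5 ⇒ ∉ W
candidate 2: n = (2, -2, 0, 0) → π⊥ ≈ (+3.414214, -1.414214); max(|x|,|y|,|x±y|/√2) = 3.414214 > 1.5 ⇒ ∉ W
candidate 3: n = (-1, -1, -1, 0) → π⊥ ≈ (-0.292893, +0.292893); max(|x|,|y|,|x±y|/√2) = 0.414214 ≤ 1.5 ⇒ ∈ W
candidate 4: n = (-1, -1, 0, 1) → π⊥ ≈ (+0.414214, +0.000000); max(|x|,|y|,|x±y|/√2) = 0.414214 ≤ 1.5 ⇒ ∈ W

3, 4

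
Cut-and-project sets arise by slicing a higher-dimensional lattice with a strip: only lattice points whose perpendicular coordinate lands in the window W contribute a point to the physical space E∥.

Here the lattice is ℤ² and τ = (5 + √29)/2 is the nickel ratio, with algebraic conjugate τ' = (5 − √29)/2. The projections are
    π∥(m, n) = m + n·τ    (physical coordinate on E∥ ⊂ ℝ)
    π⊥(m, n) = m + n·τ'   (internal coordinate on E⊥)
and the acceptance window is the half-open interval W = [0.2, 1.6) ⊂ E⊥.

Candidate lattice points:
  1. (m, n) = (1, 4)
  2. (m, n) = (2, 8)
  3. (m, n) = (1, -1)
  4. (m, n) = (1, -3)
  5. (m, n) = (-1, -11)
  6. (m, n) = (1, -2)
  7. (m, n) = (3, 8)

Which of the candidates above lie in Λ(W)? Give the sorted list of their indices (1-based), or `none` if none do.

1, 2, 3, 4, 5, 6, 7

τ' = (5−√29)/2 ≈ -0.19258.
[1] lift (1,4): star map gives 0.22967; window check 0.2 ≤ 0.22967 < 1.6 is true → IN Λ
[2] lift (2,8): star map gives 0.45934; window check 0.2 ≤ 0.45934 < 1.6 is true → IN Λ
[3] lift (1,-1): star map gives 1.19258; window check 0.2 ≤ 1.19258 < 1.6 is true → IN Λ
[4] lift (1,-3): star map gives 1.57775; window check 0.2 ≤ 1.57775 < 1.6 is true → IN Λ
[5] lift (-1,-11): star map gives 1.11841; window check 0.2 ≤ 1.11841 < 1.6 is true → IN Λ
[6] lift (1,-2): star map gives 1.38516; window check 0.2 ≤ 1.38516 < 1.6 is true → IN Λ
[7] lift (3,8): star map gives 1.45934; window check 0.2 ≤ 1.45934 < 1.6 is true → IN Λ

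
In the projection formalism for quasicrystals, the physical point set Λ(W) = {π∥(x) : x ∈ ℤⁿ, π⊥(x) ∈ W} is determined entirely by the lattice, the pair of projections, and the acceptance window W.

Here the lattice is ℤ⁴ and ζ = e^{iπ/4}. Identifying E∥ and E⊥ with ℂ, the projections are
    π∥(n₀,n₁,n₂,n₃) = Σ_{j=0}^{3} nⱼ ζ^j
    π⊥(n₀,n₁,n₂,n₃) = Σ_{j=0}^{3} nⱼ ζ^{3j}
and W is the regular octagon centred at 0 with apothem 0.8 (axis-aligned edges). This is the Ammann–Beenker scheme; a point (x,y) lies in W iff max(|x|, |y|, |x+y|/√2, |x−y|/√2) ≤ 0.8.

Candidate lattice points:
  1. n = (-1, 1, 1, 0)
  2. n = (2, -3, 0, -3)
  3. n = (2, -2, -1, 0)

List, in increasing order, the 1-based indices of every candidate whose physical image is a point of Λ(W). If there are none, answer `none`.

none

Internal map: ζ^{3j} for j=0..3 gives (1,0), (−√2/2,√2/2), (0,−1), (√2/2,√2/2).
candidate 1: n = (-1, 1, 1, 0) → π⊥ ≈ (-1.707107, -0.292893); max(|x|,|y|,|x±y|/√2) = 1.707107 > 0.8 ⇒ ∉ W
candidate 2: n = (2, -3, 0, -3) → π⊥ ≈ (+2.000000, -4.242641); max(|x|,|y|,|x±y|/√2) = 4.414214 > 0.8 ⇒ ∉ W
candidate 3: n = (2, -2, -1, 0) → π⊥ ≈ (+3.414214, -0.414214); max(|x|,|y|,|x±y|/√2) = 3.414214 > 0.8 ⇒ ∉ W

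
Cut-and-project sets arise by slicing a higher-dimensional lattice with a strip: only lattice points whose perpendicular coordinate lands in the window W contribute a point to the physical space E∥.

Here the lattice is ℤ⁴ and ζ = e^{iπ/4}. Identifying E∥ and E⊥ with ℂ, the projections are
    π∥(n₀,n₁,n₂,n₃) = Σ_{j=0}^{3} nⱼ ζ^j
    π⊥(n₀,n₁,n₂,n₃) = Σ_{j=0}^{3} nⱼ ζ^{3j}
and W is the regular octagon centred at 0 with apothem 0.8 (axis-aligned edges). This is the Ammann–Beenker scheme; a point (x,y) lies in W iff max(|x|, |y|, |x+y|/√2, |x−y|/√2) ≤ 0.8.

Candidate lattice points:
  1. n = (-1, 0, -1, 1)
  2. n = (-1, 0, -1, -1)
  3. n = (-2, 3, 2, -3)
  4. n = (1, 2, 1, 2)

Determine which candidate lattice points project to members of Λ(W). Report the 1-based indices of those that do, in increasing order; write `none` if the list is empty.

π⊥(n) = n₀ + n₁ζ³ + n₂ζ⁶ + n₃ζ⁹ where ζ = e^{iπ/4}.
#1 (-1, 0, -1, 1): internal (-0.2929, 1.7071); octagon support 1.7071 vs apothem 0.8 → ∉ W
#2 (-1, 0, -1, -1): internal (-1.7071, 0.2929); octagon support 1.7071 vs apothem 0.8 → ∉ W
#3 (-2, 3, 2, -3): internal (-6.2426, -2.0000); octagon support 6.2426 vs apothem 0.8 → ∉ W
#4 (1, 2, 1, 2): internal (1.0000, 1.8284); octagon support 2.0000 vs apothem 0.8 → ∉ W

none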